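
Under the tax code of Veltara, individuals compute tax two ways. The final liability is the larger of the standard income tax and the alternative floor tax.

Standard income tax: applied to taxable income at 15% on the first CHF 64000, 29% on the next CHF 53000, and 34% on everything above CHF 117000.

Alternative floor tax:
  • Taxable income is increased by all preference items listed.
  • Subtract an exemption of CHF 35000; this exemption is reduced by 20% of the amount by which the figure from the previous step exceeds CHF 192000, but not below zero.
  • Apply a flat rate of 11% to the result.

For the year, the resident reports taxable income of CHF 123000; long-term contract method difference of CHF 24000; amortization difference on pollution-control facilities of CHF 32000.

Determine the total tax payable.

CHF 27010

Standard income tax:
  CHF 64000 × 15% = CHF 9600
  CHF 53000 × 29% = CHF 15370
  CHF 6000 × 34% = CHF 2040
  → CHF 27010

Alternative floor tax:
  Adjusted income: CHF 123000 + CHF 24000 + CHF 32000 = CHF 179000
  Exemption: CHF 179000 ≤ CHF 192000, so full CHF 35000 applies
  Base: CHF 179000 − CHF 35000 = CHF 144000
  CHF 144000 × 11% = CHF 15840

CHF 27010 > CHF 15840, so the standard income tax governs.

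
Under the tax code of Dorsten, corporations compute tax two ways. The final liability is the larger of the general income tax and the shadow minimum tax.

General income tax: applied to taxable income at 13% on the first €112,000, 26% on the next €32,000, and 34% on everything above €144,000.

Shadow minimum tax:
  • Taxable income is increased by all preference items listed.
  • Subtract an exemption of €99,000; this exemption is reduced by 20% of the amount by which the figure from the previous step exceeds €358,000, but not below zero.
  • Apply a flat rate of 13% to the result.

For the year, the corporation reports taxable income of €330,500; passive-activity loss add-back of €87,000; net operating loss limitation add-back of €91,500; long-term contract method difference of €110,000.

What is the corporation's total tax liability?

€86,290

General income tax:
  €112,000 × 13% = €14,560
  €32,000 × 26% = €8,320
  €186,500 × 34% = €63,410
  → €86,290

Shadow minimum tax:
  Adjusted income: €330,500 + €87,000 + €91,500 + €110,000 = €619,000
  Exemption: €99,000 − 20% × (€619,000 − €358,000) = €99,000 − €52,200 = €46,800
  Base: €619,000 − €46,800 = €572,200
  €572,200 × 13% = €74,386

€86,290 > €74,386, so the general income tax governs.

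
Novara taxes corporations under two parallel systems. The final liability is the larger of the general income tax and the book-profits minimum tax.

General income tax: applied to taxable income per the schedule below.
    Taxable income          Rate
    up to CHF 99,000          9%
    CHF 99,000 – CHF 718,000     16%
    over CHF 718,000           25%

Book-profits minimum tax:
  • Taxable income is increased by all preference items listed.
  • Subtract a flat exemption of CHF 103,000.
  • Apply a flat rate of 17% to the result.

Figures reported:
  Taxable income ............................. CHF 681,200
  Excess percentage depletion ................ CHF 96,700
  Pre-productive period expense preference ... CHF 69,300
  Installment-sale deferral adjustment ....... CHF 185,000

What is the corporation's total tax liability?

Book-profits minimum tax:
  Adjusted income: CHF 681,200 + CHF 96,700 + CHF 69,300 + CHF 185,000 = CHF 1,032,200
  Less exemption CHF 103,000 → base CHF 929,200
  CHF 929,200 × 17% = CHF 157,964

General income tax:
  CHF 99,000 × 9% = CHF 8,910
  CHF 582,200 × 16% = CHF 93,152
  → CHF 102,062

CHF 157,964 > CHF 102,062, so the book-profits minimum tax is the binding amount.

CHF 157,964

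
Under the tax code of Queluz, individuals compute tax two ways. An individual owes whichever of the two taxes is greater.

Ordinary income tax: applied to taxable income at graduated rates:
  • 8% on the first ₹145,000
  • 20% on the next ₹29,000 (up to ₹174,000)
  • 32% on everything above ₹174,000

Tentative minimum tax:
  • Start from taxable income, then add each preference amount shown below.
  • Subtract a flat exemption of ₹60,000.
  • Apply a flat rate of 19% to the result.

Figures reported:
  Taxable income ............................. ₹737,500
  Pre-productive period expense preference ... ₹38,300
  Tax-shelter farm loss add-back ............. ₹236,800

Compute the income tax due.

₹197,720

Tentative minimum tax:
  Adjusted income: ₹737,500 + ₹38,300 + ₹236,800 = ₹1,012,600
  Less exemption ₹60,000 → base ₹952,600
  ₹952,600 × 19% = ₹180,994

Ordinary income tax:
  ₹145,000 × 8% = ₹11,600
  ₹29,000 × 20% = ₹5,800
  ₹563,500 × 32% = ₹180,320
  → ₹197,720

₹197,720 > ₹180,994, so the ordinary income tax governs.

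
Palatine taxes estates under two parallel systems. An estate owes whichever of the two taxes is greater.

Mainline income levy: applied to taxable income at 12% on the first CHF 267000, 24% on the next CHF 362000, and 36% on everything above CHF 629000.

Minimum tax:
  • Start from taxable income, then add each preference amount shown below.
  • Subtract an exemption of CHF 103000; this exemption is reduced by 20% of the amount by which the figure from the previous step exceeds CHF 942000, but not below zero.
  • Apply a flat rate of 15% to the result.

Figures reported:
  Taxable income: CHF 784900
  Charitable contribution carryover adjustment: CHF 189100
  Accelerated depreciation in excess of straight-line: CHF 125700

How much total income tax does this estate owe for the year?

CHF 175044

Mainline income levy:
  CHF 267000 × 12% = CHF 32040
  CHF 362000 × 24% = CHF 86880
  CHF 155900 × 36% = CHF 56124
  → CHF 175044

Minimum tax:
  Adjusted income: CHF 784900 + CHF 189100 + CHF 125700 = CHF 1099700
  Exemption: CHF 103000 − 20% × (CHF 1099700 − CHF 942000) = CHF 103000 − CHF 31540 = CHF 71460
  Base: CHF 1099700 − CHF 71460 = CHF 1028240
  CHF 1028240 × 15% = CHF 154236

CHF 175044 > CHF 154236, so the mainline income levy governs.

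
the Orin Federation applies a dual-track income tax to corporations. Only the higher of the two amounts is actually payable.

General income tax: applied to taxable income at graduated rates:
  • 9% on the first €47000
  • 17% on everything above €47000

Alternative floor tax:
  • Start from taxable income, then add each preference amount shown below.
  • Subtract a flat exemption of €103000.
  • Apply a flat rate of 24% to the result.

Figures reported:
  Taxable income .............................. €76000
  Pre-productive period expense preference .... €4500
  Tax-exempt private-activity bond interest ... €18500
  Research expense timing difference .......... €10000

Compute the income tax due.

General income tax:
  €47000 × 9% = €4230
  €29000 × 17% = €4930
  → €9160

Alternative floor tax:
  Adjusted income: €76000 + €4500 + €18500 + €10000 = €109000
  Less exemption €103000 → base €6000
  €6000 × 24% = €1440

€9160 > €1440, so the general income tax governs.

€9160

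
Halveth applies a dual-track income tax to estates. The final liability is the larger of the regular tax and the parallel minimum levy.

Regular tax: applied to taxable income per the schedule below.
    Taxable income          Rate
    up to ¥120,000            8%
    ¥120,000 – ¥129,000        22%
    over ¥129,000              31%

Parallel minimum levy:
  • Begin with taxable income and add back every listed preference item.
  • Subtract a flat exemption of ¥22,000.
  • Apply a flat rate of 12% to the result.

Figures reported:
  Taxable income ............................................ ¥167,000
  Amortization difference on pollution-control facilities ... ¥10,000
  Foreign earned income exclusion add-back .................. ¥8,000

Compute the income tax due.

Regular tax:
  ¥120,000 × 8% = ¥9,600
  ¥9,000 × 22% = ¥1,980
  ¥38,000 × 31% = ¥11,780
  → ¥23,360

Parallel minimum levy:
  Adjusted income: ¥167,000 + ¥10,000 + ¥8,000 = ¥185,000
  Less exemption ¥22,000 → base ¥163,000
  ¥163,000 × 12% = ¥19,560

¥23,360 > ¥19,560, so the regular tax governs.

¥23,360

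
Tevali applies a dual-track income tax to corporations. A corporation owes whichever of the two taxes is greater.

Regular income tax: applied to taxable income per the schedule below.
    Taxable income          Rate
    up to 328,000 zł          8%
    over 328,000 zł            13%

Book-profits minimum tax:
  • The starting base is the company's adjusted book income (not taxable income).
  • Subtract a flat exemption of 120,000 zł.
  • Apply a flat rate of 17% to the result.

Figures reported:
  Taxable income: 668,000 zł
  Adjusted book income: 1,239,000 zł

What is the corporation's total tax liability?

190,230 zł

Book-profits minimum tax:
  Base (adjusted book income): 1,239,000 zł
  Less exemption 120,000 zł → base 1,119,000 zł
  1,119,000 zł × 17% = 190,230 zł

Regular income tax:
  328,000 zł × 8% = 26,240 zł
  340,000 zł × 13% = 44,200 zł
  → 70,440 zł

190,230 zł > 70,440 zł, so the book-profits minimum tax is the binding amount.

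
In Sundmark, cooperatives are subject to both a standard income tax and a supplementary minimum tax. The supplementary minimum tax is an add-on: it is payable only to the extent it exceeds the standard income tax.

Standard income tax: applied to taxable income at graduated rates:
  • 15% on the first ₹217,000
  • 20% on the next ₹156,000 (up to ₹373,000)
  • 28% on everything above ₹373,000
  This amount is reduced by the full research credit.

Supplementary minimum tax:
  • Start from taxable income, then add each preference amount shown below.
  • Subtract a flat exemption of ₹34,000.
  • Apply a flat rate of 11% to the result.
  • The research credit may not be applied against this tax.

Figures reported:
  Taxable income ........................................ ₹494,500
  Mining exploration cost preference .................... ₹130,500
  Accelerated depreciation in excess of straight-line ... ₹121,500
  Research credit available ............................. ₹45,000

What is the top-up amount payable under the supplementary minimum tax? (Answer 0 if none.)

₹25,605

Standard income tax:
  ₹217,000 × 15% = ₹32,550
  ₹156,000 × 20% = ₹31,200
  ₹121,500 × 28% = ₹34,020
  → ₹97,770
  Less research credit ₹45,000 → ₹52,770

Supplementary minimum tax:
  Adjusted income: ₹494,500 + ₹130,500 + ₹121,500 = ₹746,500
  Less exemption ₹34,000 → base ₹712,500
  ₹712,500 × 11% = ₹78,375

Excess of supplementary minimum tax over standard income tax: ₹78,375 − ₹52,770 = ₹25,605.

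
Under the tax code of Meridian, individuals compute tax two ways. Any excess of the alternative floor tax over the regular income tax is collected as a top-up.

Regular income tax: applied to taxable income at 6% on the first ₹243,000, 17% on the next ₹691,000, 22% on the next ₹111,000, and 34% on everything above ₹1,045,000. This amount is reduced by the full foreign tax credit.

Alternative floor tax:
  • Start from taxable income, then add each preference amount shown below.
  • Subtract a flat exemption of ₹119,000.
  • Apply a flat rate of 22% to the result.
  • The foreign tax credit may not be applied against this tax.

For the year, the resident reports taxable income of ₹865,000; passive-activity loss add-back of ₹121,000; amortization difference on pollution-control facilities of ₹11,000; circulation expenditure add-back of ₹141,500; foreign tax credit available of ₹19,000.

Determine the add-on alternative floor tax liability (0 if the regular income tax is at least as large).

Alternative floor tax:
  Adjusted income: ₹865,000 + ₹121,000 + ₹11,000 + ₹141,500 = ₹1,138,500
  Less exemption ₹119,000 → base ₹1,019,500
  ₹1,019,500 × 22% = ₹224,290

Regular income tax:
  ₹243,000 × 6% = ₹14,580
  ₹622,000 × 17% = ₹105,740
  → ₹120,320
  Less foreign tax credit ₹19,000 → ₹101,320

Excess of alternative floor tax over regular income tax: ₹224,290 − ₹101,320 = ₹122,970.

₹122,970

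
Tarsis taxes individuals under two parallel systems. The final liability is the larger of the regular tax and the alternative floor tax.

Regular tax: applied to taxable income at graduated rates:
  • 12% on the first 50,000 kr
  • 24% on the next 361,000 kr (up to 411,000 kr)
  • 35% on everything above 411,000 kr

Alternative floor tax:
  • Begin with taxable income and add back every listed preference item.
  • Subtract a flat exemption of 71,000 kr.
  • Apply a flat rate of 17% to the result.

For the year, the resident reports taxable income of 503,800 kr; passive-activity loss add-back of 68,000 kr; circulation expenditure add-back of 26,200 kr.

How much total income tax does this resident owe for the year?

Alternative floor tax:
  Adjusted income: 503,800 kr + 68,000 kr + 26,200 kr = 598,000 kr
  Less exemption 71,000 kr → base 527,000 kr
  527,000 kr × 17% = 89,590 kr

Regular tax:
  50,000 kr × 12% = 6,000 kr
  361,000 kr × 24% = 86,640 kr
  92,800 kr × 35% = 32,480 kr
  → 125,120 kr

125,120 kr > 89,590 kr, so the regular tax governs.

125,120 kr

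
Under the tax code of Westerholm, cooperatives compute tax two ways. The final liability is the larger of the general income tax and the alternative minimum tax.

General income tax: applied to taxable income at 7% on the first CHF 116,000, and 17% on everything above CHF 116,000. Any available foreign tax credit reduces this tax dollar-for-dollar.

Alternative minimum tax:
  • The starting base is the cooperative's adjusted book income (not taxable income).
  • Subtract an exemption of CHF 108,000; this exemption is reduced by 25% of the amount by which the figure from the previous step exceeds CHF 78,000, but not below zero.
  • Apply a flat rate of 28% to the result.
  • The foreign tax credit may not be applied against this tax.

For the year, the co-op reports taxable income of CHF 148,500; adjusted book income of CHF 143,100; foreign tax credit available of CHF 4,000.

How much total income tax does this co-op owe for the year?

Alternative minimum tax:
  Base (adjusted book income): CHF 143,100
  Exemption: CHF 108,000 − 25% × (CHF 143,100 − CHF 78,000) = CHF 108,000 − CHF 16,275 = CHF 91,725
  Base: CHF 143,100 − CHF 91,725 = CHF 51,375
  CHF 51,375 × 28% = CHF 14,385

General income tax:
  CHF 116,000 × 7% = CHF 8,120
  CHF 32,500 × 17% = CHF 5,525
  → CHF 13,645
  Less foreign tax credit CHF 4,000 → CHF 9,645

CHF 14,385 > CHF 9,645, so the alternative minimum tax is the binding amount.

CHF 14,385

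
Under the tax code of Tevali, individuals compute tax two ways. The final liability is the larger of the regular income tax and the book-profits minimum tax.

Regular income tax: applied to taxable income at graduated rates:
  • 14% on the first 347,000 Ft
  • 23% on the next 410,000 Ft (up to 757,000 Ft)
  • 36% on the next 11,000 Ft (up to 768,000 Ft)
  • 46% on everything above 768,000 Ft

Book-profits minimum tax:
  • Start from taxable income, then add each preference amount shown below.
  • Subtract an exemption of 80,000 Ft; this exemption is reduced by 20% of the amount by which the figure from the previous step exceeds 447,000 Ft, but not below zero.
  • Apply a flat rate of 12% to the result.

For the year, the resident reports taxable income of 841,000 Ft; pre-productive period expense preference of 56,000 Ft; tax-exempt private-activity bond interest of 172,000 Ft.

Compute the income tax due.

180,420 Ft

Book-profits minimum tax:
  Adjusted income: 841,000 Ft + 56,000 Ft + 172,000 Ft = 1,069,000 Ft
  Exemption: 20% × (1,069,000 Ft − 447,000 Ft) = 124,400 Ft ≥ 80,000 Ft, so the exemption is fully phased out
  Base: 1,069,000 Ft − 0 Ft = 1,069,000 Ft
  1,069,000 Ft × 12% = 128,280 Ft

Regular income tax:
  347,000 Ft × 14% = 48,580 Ft
  410,000 Ft × 23% = 94,300 Ft
  11,000 Ft × 36% = 3,960 Ft
  73,000 Ft × 46% = 33,580 Ft
  → 180,420 Ft

180,420 Ft > 128,280 Ft, so the regular income tax governs.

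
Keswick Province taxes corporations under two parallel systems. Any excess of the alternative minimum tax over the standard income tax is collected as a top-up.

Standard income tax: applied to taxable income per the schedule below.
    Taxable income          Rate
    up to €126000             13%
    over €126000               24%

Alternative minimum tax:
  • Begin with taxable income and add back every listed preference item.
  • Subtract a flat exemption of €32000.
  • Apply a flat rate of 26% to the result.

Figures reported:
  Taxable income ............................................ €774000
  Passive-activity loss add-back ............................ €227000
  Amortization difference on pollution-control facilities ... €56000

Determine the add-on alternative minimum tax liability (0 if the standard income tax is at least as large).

€94600

Standard income tax:
  €126000 × 13% = €16380
  €648000 × 24% = €155520
  → €171900

Alternative minimum tax:
  Adjusted income: €774000 + €227000 + €56000 = €1057000
  Less exemption €32000 → base €1025000
  €1025000 × 26% = €266500

Excess of alternative minimum tax over standard income tax: €266500 − €171900 = €94600.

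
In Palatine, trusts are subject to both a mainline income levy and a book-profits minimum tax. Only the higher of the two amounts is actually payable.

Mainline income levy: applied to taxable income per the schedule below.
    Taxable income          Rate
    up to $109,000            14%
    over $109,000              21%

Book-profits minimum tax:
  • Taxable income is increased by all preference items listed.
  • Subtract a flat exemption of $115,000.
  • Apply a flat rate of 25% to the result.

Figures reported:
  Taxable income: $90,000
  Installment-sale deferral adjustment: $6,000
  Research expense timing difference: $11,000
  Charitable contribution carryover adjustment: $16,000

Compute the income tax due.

Book-profits minimum tax:
  Adjusted income: $90,000 + $6,000 + $11,000 + $16,000 = $123,000
  Less exemption $115,000 → base $8,000
  $8,000 × 25% = $2,000

Mainline income levy:
  $90,000 × 14% = $12,600

$12,600 > $2,000, so the mainline income levy governs.

$12,600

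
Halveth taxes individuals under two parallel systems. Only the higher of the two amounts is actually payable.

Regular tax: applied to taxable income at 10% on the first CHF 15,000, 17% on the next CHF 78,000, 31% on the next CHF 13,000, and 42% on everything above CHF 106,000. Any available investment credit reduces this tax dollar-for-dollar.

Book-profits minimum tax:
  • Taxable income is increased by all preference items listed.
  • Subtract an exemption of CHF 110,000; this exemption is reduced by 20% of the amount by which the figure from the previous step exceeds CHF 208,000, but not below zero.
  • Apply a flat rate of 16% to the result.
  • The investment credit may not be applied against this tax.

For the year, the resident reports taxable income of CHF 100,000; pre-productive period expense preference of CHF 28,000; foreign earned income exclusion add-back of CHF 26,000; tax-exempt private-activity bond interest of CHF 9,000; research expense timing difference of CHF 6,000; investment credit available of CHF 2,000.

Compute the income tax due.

Regular tax:
  CHF 15,000 × 10% = CHF 1,500
  CHF 78,000 × 17% = CHF 13,260
  CHF 7,000 × 31% = CHF 2,170
  → CHF 16,930
  Less investment credit CHF 2,000 → CHF 14,930

Book-profits minimum tax:
  Adjusted income: CHF 100,000 + CHF 28,000 + CHF 26,000 + CHF 9,000 + CHF 6,000 = CHF 169,000
  Exemption: CHF 169,000 ≤ CHF 208,000, so full CHF 110,000 applies
  Base: CHF 169,000 − CHF 110,000 = CHF 59,000
  CHF 59,000 × 16% = CHF 9,440

CHF 14,930 > CHF 9,440, so the regular tax governs.

CHF 14,930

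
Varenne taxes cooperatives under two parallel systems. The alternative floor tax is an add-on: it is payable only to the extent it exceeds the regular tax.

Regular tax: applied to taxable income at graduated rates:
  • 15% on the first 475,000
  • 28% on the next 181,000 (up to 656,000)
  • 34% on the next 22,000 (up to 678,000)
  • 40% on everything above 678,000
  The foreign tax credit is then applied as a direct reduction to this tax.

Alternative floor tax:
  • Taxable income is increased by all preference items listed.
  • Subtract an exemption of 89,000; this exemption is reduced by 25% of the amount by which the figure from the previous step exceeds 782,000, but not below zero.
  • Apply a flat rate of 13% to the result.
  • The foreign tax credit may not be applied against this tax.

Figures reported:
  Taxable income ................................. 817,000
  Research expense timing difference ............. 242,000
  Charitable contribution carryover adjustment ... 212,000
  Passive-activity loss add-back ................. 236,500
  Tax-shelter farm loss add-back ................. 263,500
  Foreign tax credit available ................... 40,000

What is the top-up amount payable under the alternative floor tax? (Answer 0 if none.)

85,220

Alternative floor tax:
  Adjusted income: 817,000 + 242,000 + 212,000 + 236,500 + 263,500 = 1,771,000
  Exemption: 25% × (1,771,000 − 782,000) = 247,250 ≥ 89,000, so the exemption is fully phased out
  Base: 1,771,000 − 0 = 1,771,000
  1,771,000 × 13% = 230,230

Regular tax:
  475,000 × 15% = 71,250
  181,000 × 28% = 50,680
  22,000 × 34% = 7,480
  139,000 × 40% = 55,600
  → 185,010
  Less foreign tax credit 40,000 → 145,010

Excess of alternative floor tax over regular tax: 230,230 − 145,010 = 85,220.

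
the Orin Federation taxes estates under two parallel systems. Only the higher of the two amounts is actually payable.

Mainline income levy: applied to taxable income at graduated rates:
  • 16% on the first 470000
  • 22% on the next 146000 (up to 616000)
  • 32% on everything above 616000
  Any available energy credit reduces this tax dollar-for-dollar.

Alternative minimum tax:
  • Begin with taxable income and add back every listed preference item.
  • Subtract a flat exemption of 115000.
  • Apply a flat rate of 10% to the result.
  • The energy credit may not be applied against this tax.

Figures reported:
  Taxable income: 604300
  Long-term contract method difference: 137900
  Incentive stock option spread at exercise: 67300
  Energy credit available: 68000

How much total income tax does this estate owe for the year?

Alternative minimum tax:
  Adjusted income: 604300 + 137900 + 67300 = 809500
  Less exemption 115000 → base 694500
  694500 × 10% = 69450

Mainline income levy:
  470000 × 16% = 75200
  134300 × 22% = 29546
  → 104746
  Less energy credit 68000 → 36746

69450 > 36746, so the alternative minimum tax is the binding amount.

69450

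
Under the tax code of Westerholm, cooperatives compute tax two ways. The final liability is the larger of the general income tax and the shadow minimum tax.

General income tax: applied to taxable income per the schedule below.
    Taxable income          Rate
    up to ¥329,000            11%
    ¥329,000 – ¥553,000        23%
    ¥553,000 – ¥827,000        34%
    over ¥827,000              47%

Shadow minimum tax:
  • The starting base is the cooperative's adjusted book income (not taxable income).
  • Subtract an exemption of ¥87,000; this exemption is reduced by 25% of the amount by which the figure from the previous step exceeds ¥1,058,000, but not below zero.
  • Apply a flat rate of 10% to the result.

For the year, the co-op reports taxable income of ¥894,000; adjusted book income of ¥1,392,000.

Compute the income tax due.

¥212,360

Shadow minimum tax:
  Base (adjusted book income): ¥1,392,000
  Exemption: ¥87,000 − 25% × (¥1,392,000 − ¥1,058,000) = ¥87,000 − ¥83,500 = ¥3,500
  Base: ¥1,392,000 − ¥3,500 = ¥1,388,500
  ¥1,388,500 × 10% = ¥138,850

General income tax:
  ¥329,000 × 11% = ¥36,190
  ¥224,000 × 23% = ¥51,520
  ¥274,000 × 34% = ¥93,160
  ¥67,000 × 47% = ¥31,490
  → ¥212,360

¥212,360 > ¥138,850, so the general income tax governs.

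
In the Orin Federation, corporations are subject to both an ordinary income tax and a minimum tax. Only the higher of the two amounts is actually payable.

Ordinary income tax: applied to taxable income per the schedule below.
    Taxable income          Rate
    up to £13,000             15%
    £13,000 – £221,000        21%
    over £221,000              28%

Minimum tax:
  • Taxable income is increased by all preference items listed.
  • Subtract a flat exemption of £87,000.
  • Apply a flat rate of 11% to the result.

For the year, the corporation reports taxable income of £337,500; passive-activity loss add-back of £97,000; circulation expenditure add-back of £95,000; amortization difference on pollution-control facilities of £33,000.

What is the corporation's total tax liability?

£78,250

Minimum tax:
  Adjusted income: £337,500 + £97,000 + £95,000 + £33,000 = £562,500
  Less exemption £87,000 → base £475,500
  £475,500 × 11% = £52,305

Ordinary income tax:
  £13,000 × 15% = £1,950
  £208,000 × 21% = £43,680
  £116,500 × 28% = £32,620
  → £78,250

£78,250 > £52,305, so the ordinary income tax governs.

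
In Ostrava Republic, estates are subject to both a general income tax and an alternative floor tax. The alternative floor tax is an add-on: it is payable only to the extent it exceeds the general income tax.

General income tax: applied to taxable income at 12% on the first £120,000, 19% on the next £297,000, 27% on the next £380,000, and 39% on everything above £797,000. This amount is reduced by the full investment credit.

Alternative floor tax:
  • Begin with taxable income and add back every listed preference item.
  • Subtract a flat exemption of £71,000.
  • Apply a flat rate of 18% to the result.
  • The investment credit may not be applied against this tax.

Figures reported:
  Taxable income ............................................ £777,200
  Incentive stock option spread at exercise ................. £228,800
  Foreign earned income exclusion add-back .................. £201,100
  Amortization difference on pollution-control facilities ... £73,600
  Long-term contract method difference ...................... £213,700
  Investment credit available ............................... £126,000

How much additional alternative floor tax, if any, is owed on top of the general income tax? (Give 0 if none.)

£214,128

Alternative floor tax:
  Adjusted income: £777,200 + £228,800 + £201,100 + £73,600 + £213,700 = £1,494,400
  Less exemption £71,000 → base £1,423,400
  £1,423,400 × 18% = £256,212

General income tax:
  £120,000 × 12% = £14,400
  £297,000 × 19% = £56,430
  £360,200 × 27% = £97,254
  → £168,084
  Less investment credit £126,000 → £42,084

Excess of alternative floor tax over general income tax: £256,212 − £42,084 = £214,128.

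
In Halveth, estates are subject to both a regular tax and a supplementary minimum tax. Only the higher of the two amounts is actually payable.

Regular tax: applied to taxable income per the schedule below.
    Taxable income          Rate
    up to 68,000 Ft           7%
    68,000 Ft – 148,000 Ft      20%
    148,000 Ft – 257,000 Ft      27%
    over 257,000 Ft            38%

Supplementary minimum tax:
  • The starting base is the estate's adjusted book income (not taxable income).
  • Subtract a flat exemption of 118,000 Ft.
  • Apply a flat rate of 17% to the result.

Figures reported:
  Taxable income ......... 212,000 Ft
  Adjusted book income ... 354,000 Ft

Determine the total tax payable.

Supplementary minimum tax:
  Base (adjusted book income): 354,000 Ft
  Less exemption 118,000 Ft → base 236,000 Ft
  236,000 Ft × 17% = 40,120 Ft

Regular tax:
  68,000 Ft × 7% = 4,760 Ft
  80,000 Ft × 20% = 16,000 Ft
  64,000 Ft × 27% = 17,280 Ft
  → 38,040 Ft

40,120 Ft > 38,040 Ft, so the supplementary minimum tax is the binding amount.

40,120 Ft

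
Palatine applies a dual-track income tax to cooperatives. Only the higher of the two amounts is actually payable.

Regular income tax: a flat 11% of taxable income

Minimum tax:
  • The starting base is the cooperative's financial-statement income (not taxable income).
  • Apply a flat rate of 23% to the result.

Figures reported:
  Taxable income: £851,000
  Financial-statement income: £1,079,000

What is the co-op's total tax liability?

£248,170

Minimum tax:
  Base (financial-statement income): £1,079,000
  £1,079,000 × 23% = £248,170

Regular income tax:
  £851,000 × 11% = £93,610

£248,170 > £93,610, so the minimum tax is the binding amount.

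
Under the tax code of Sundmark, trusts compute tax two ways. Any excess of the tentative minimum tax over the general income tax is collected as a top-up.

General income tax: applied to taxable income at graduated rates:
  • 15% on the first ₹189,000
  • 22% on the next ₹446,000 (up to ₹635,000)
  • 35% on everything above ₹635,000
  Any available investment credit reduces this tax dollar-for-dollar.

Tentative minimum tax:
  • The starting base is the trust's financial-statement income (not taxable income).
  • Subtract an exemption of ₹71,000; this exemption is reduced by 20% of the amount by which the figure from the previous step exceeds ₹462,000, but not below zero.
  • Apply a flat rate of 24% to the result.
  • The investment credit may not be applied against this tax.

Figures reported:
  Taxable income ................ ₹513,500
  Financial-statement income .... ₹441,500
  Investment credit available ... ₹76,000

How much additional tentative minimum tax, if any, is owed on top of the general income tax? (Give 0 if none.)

₹65,180

General income tax:
  ₹189,000 × 15% = ₹28,350
  ₹324,500 × 22% = ₹71,390
  → ₹99,740
  Less investment credit ₹76,000 → ₹23,740

Tentative minimum tax:
  Base (financial-statement income): ₹441,500
  Exemption: ₹441,500 ≤ ₹462,000, so full ₹71,000 applies
  Base: ₹441,500 − ₹71,000 = ₹370,500
  ₹370,500 × 24% = ₹88,920

Excess of tentative minimum tax over general income tax: ₹88,920 − ₹23,740 = ₹65,180.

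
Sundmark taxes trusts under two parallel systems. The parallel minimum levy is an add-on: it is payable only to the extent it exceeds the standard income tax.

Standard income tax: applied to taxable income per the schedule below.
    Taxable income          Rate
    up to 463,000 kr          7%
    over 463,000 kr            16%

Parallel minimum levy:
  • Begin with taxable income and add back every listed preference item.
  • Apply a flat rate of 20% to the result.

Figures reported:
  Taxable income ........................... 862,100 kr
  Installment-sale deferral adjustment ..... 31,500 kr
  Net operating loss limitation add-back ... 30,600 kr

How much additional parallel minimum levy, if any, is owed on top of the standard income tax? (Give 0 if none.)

Standard income tax:
  463,000 kr × 7% = 32,410 kr
  399,100 kr × 16% = 63,856 kr
  → 96,266 kr

Parallel minimum levy:
  Adjusted income: 862,100 kr + 31,500 kr + 30,600 kr = 924,200 kr
  924,200 kr × 20% = 184,840 kr

Excess of parallel minimum levy over standard income tax: 184,840 kr − 96,266 kr = 88,574 kr.

88,574 kr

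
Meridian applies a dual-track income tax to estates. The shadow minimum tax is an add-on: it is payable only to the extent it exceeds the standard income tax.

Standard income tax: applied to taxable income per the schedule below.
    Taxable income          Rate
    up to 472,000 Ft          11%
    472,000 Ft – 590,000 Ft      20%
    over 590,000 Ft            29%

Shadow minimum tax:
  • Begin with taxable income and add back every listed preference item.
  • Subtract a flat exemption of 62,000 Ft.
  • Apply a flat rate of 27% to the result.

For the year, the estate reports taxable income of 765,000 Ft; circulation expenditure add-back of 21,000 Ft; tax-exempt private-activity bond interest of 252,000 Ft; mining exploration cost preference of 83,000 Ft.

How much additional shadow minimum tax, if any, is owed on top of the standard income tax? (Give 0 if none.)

Standard income tax:
  472,000 Ft × 11% = 51,920 Ft
  118,000 Ft × 20% = 23,600 Ft
  175,000 Ft × 29% = 50,750 Ft
  → 126,270 Ft

Shadow minimum tax:
  Adjusted income: 765,000 Ft + 21,000 Ft + 252,000 Ft + 83,000 Ft = 1,121,000 Ft
  Less exemption 62,000 Ft → base 1,059,000 Ft
  1,059,000 Ft × 27% = 285,930 Ft

Excess of shadow minimum tax over standard income tax: 285,930 Ft − 126,270 Ft = 159,660 Ft.

159,660 Ft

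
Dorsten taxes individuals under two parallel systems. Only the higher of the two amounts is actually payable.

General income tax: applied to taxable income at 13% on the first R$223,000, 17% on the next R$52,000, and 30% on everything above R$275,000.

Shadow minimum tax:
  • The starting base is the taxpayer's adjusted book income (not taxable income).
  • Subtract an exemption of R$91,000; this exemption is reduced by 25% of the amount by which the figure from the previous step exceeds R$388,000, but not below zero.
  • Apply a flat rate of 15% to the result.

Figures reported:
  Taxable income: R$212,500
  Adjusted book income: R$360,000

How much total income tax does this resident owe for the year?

General income tax:
  R$212,500 × 13% = R$27,625

Shadow minimum tax:
  Base (adjusted book income): R$360,000
  Exemption: R$360,000 ≤ R$388,000, so full R$91,000 applies
  Base: R$360,000 − R$91,000 = R$269,000
  R$269,000 × 15% = R$40,350

R$40,350 > R$27,625, so the shadow minimum tax is the binding amount.

R$40,350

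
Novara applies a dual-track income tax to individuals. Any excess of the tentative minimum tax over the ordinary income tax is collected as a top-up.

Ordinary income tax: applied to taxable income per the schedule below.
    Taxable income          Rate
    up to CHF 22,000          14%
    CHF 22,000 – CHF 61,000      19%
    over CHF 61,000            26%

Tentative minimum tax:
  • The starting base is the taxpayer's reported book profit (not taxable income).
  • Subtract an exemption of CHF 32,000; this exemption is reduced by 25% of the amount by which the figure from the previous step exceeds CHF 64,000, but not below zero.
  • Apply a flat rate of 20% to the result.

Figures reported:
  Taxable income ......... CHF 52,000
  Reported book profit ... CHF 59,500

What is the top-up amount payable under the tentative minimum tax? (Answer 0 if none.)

Tentative minimum tax:
  Base (reported book profit): CHF 59,500
  Exemption: CHF 59,500 ≤ CHF 64,000, so full CHF 32,000 applies
  Base: CHF 59,500 − CHF 32,000 = CHF 27,500
  CHF 27,500 × 20% = CHF 5,500

Ordinary income tax:
  CHF 22,000 × 14% = CHF 3,080
  CHF 30,000 × 19% = CHF 5,700
  → CHF 8,780

CHF 5,500 ≤ CHF 8,780, so no add-on is due.

CHF 0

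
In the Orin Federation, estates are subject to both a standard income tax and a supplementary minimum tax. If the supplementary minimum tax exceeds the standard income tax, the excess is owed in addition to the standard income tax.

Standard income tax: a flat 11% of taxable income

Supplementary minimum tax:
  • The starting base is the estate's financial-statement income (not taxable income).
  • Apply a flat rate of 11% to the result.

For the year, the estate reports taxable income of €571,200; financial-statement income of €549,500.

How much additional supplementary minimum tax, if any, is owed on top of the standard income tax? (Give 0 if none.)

Supplementary minimum tax:
  Base (financial-statement income): €549,500
  €549,500 × 11% = €60,445

Standard income tax:
  €571,200 × 11% = €62,832

€60,445 ≤ €62,832, so no add-on is due.

€0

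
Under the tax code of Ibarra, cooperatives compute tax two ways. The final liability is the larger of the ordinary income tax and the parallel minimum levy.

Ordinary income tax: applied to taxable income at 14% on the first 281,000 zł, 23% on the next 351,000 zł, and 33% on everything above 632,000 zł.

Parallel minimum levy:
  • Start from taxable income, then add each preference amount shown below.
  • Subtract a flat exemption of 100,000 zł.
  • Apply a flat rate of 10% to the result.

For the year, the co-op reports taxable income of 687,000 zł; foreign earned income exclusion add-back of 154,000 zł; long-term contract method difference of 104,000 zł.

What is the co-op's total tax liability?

Parallel minimum levy:
  Adjusted income: 687,000 zł + 154,000 zł + 104,000 zł = 945,000 zł
  Less exemption 100,000 zł → base 845,000 zł
  845,000 zł × 10% = 84,500 zł

Ordinary income tax:
  281,000 zł × 14% = 39,340 zł
  351,000 zł × 23% = 80,730 zł
  55,000 zł × 33% = 18,150 zł
  → 138,220 zł

138,220 zł > 84,500 zł, so the ordinary income tax governs.

138,220 zł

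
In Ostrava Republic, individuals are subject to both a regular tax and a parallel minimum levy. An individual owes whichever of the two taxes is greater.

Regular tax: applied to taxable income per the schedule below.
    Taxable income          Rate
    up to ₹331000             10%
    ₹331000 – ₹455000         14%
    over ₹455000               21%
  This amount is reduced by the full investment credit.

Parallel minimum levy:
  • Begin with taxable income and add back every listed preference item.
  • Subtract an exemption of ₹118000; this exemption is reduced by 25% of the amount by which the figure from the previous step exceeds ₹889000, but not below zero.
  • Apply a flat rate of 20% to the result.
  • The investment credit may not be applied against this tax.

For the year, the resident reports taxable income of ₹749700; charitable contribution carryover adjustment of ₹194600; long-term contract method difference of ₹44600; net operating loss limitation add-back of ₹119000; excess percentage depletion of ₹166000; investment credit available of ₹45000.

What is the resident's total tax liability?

₹250425

Regular tax:
  ₹331000 × 10% = ₹33100
  ₹124000 × 14% = ₹17360
  ₹294700 × 21% = ₹61887
  → ₹112347
  Less investment credit ₹45000 → ₹67347

Parallel minimum levy:
  Adjusted income: ₹749700 + ₹194600 + ₹44600 + ₹119000 + ₹166000 = ₹1273900
  Exemption: ₹118000 − 25% × (₹1273900 − ₹889000) = ₹118000 − ₹96225 = ₹21775
  Base: ₹1273900 − ₹21775 = ₹1252125
  ₹1252125 × 20% = ₹250425

₹250425 > ₹67347, so the parallel minimum levy is the binding amount.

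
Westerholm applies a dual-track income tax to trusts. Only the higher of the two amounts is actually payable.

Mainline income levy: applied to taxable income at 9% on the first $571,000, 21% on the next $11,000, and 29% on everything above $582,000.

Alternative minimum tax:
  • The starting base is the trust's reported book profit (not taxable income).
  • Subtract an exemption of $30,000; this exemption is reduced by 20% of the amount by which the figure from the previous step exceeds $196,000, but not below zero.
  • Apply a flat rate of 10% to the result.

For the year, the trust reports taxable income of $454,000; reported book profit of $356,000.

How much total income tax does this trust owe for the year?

$40,860

Mainline income levy:
  $454,000 × 9% = $40,860

Alternative minimum tax:
  Base (reported book profit): $356,000
  Exemption: 20% × ($356,000 − $196,000) = $32,000 ≥ $30,000, so the exemption is fully phased out
  Base: $356,000 − $0 = $356,000
  $356,000 × 10% = $35,600

$40,860 > $35,600, so the mainline income levy governs.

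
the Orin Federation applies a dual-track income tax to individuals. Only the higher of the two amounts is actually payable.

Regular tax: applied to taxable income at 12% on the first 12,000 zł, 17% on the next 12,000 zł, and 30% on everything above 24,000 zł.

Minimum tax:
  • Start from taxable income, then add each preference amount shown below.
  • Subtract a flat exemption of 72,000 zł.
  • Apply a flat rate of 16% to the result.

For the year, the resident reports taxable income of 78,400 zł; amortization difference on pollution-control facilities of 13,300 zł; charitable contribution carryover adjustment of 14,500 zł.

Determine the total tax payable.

19,800 zł

Minimum tax:
  Adjusted income: 78,400 zł + 13,300 zł + 14,500 zł = 106,200 zł
  Less exemption 72,000 zł → base 34,200 zł
  34,200 zł × 16% = 5,472 zł

Regular tax:
  12,000 zł × 12% = 1,440 zł
  12,000 zł × 17% = 2,040 zł
  54,400 zł × 30% = 16,320 zł
  → 19,800 zł

19,800 zł > 5,472 zł, so the regular tax governs.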